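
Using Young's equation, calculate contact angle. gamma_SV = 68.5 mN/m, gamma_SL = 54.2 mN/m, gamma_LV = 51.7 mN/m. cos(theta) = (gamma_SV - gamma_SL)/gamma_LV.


cos(theta) = (gamma_SV - gamma_SL) / gamma_LV
cos(theta) = (68.5 - 54.2) / 51.7
cos(theta) = 0.276596
theta = arccos(0.276596) = 73.94 degrees

73.94


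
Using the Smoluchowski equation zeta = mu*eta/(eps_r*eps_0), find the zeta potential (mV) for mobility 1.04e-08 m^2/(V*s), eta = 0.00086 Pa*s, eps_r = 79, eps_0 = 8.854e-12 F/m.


Smoluchowski equation: zeta = mu * eta / (eps_r * eps_0)
zeta = 1.04e-08 * 0.00086 / (79 * 8.854e-12)
zeta = 0.012787 V = 12.79 mV

12.79


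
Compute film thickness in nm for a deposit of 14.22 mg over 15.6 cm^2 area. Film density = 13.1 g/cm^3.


Convert: m = 14.22 mg = 1.4220e-05 kg, A = 15.6 cm^2 = 1.5600e-03 m^2, rho = 13.1 g/cm^3 = 13100 kg/m^3
t = m / (A * rho)
t = 1.4220e-05 / (1.5600e-03 * 13100)
t = 6.9583e-07 m = 695.8 nm

695.8


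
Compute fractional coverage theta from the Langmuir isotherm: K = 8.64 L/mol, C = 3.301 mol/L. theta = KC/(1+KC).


Langmuir isotherm: theta = K*C / (1 + K*C)
K*C = 8.64 * 3.301 = 28.52064
theta = 28.52064 / (1 + 28.52064) = 28.52064 / 29.52064
theta = 0.9661

0.9661


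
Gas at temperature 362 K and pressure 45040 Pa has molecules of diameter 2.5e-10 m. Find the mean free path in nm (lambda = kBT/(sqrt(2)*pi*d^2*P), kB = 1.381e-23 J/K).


Mean free path: lambda = kB*T / (sqrt(2) * pi * d^2 * P)
lambda = 1.381e-23 * 362 / (sqrt(2) * pi * (2.5e-10)^2 * 45040)
lambda = 3.99723e-07 m
lambda = 399.72 nm

399.72


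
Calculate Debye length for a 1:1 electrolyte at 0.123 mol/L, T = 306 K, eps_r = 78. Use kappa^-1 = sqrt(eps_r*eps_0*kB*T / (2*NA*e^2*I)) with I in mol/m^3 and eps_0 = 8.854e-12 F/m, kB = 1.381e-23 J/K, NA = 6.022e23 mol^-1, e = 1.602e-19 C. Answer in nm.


Ionic strength I = 0.123 * 1^2 * 1000 = 123 mol/m^3
kappa^-1 = sqrt(78 * 8.854e-12 * 1.381e-23 * 306 / (2 * 6.022e23 * (1.602e-19)^2 * 123))
kappa^-1 = 0.876 nm

0.876


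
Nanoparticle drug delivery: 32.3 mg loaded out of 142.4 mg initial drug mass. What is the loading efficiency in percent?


Drug loading efficiency = (drug loaded / drug initial) * 100
DLE = 32.3 / 142.4 * 100
DLE = 0.2268 * 100
DLE = 22.68%

22.68


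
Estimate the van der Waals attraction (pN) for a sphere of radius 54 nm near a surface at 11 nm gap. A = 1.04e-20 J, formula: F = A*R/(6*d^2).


Convert to SI: R = 54 nm = 5.4e-08 m, d = 11 nm = 1.1e-08 m
F = A * R / (6 * d^2)
F = 1.04e-20 * 5.4e-08 / (6 * (1.1e-08)^2)
F = 7.73554e-13 N = 0.774 pN

0.774


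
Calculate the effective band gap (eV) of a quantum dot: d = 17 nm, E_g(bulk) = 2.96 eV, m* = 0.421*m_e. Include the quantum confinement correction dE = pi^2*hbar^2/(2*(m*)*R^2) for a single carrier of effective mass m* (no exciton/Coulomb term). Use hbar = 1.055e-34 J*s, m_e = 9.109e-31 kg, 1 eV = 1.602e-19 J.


Radius R = 17/2 nm = 8.5e-09 m
Confinement energy dE = pi^2 * hbar^2 / (2 * m_eff * m_e * R^2)
dE = pi^2 * (1.055e-34)^2 / (2 * 0.421 * 9.109e-31 * (8.5e-09)^2) J, divided by 1.602e-19 J/eV
dE = 0.0124 eV
Total band gap = E_g(bulk) + dE = 2.96 + 0.0124 = 2.9724 eV

2.9724


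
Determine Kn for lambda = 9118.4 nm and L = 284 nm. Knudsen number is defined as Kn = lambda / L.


Knudsen number Kn = lambda / L
Kn = 9118.4 / 284
Kn = 32.107

32.107


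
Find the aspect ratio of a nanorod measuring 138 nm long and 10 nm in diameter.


Aspect ratio AR = length / diameter
AR = 138 / 10
AR = 13.8

13.8


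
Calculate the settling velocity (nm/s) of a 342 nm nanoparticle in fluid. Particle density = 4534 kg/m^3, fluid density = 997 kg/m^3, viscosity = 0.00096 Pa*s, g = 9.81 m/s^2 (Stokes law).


Radius R = 342/2 nm = 1.71e-07 m
Density difference = 4534 - 997 = 3537 kg/m^3
v = 2 * R^2 * (rho_p - rho_f) * g / (9 * eta)
v = 2 * (1.71e-07)^2 * 3537 * 9.81 / (9 * 0.00096)
v = 2.34862e-07 m/s = 234.8619 nm/s

234.8619


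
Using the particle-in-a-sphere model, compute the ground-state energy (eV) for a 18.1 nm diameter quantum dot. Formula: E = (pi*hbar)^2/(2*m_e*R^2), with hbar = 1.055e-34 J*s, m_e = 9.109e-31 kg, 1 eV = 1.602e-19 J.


Radius R = 18.1/2 = 9.05 nm = 9.05e-09 m
E = (pi * 1.055e-34)^2 / (2 * 9.109e-31 * (9.05e-09)^2)
E(J) = 7.36219e-22
E = E(J) / 1.602e-19 = 0.0046 eV

0.0046


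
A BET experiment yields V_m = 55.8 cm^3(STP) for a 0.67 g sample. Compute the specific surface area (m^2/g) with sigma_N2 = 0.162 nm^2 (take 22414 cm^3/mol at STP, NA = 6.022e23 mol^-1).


Number of moles in monolayer = V_m / 22414 = 55.8 / 22414 = 0.00248952
Number of molecules = moles * NA = 0.00248952 * 6.022e23
SA = molecules * sigma / mass
SA = (55.8 / 22414) * 6.022e23 * 0.162e-18 / 0.67
SA = 362.5 m^2/g

362.5


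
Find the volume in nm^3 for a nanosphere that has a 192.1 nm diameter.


Radius r = 192.1/2 = 96.05 nm
Volume V = (4/3) * pi * r^3
V = (4/3) * pi * (96.05)^3
V = 3711767.09 nm^3

3711767.09


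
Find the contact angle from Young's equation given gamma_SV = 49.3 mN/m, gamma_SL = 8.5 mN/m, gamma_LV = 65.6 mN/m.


cos(theta) = (gamma_SV - gamma_SL) / gamma_LV
cos(theta) = (49.3 - 8.5) / 65.6
cos(theta) = 0.621951
theta = arccos(0.621951) = 51.54 degrees

51.54


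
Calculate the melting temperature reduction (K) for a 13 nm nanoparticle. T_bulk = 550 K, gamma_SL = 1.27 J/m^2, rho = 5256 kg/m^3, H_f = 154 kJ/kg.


Radius R = 13/2 = 6.5 nm = 6.5e-09 m
Convert H_f = 154 kJ/kg = 154000 J/kg
dT = 2 * gamma_SL * T_bulk / (rho * H_f * R)
dT = 2 * 1.27 * 550 / (5256 * 154000 * 6.5e-09)
dT = 265.5 K

265.5


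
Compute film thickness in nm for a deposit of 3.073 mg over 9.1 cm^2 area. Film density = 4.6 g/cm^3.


Convert: m = 3.073 mg = 3.0730e-06 kg, A = 9.1 cm^2 = 9.1000e-04 m^2, rho = 4.6 g/cm^3 = 4600 kg/m^3
t = m / (A * rho)
t = 3.0730e-06 / (9.1000e-04 * 4600)
t = 7.3411e-07 m = 734.1 nm

734.1


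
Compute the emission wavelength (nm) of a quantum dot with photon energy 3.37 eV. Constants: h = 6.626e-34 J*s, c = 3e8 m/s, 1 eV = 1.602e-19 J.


Convert energy: E = 3.37 eV = 3.37 * 1.602e-19 = 5.39874e-19 J
lambda = h*c / E = 6.626e-34 * 3e8 / 5.39874e-19
lambda = 3.68197e-07 m = 368.2 nm

368.2


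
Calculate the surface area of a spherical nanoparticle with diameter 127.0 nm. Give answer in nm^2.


Radius r = 127.0/2 = 63.5 nm
Surface area SA = 4 * pi * r^2
SA = 4 * pi * (63.5)^2
SA = 50670.75 nm^2

50670.75


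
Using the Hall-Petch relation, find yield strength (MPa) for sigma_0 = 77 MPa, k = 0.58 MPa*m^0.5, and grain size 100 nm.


d = 100 nm = 1e-07 m
sqrt(d) = 0.0003162278
Hall-Petch contribution = k / sqrt(d) = 0.58 / 0.0003162278 = 1834.1 MPa
sigma = sigma_0 + k/sqrt(d) = 77 + 1834.1 = 1911.1 MPa

1911.1


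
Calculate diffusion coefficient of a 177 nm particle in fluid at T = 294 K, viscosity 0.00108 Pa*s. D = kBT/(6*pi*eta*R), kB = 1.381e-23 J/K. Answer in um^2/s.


Radius R = 177/2 = 88.5 nm = 8.85e-08 m
D = kB*T / (6*pi*eta*R)
D = 1.381e-23 * 294 / (6 * pi * 0.00108 * 8.85e-08)
D = 2.25358e-12 m^2/s = 2.254 um^2/s

2.254


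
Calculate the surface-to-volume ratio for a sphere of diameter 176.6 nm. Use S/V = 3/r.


Radius r = 176.6/2 = 88.3 nm
S/V = 3 / r = 3 / 88.3
S/V = 0.034 nm^-1

0.034


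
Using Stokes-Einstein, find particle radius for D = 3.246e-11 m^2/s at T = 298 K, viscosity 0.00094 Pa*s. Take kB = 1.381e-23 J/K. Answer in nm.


Stokes-Einstein: R = kB*T / (6*pi*eta*D)
R = 1.381e-23 * 298 / (6 * pi * 0.00094 * 3.246e-11)
R = 7.15538e-09 m = 7.16 nm

7.16


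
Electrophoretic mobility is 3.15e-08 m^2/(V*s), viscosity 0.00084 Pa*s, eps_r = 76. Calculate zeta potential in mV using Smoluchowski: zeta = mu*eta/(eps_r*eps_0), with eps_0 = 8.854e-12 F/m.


Smoluchowski equation: zeta = mu * eta / (eps_r * eps_0)
zeta = 3.15e-08 * 0.00084 / (76 * 8.854e-12)
zeta = 0.039322 V = 39.32 mV

39.32


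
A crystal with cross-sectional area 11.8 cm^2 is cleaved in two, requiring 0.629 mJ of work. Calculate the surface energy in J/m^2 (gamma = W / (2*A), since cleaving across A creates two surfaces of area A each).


Convert: A = 11.8 cm^2 = 0.00118 m^2, W = 0.629 mJ = 0.000629 J
Cleaving exposes two faces of area A, so total new surface = 2*A and gamma = W / (2*A)
gamma = 0.000629 / (2 * 0.00118)
gamma = 0.267 J/m^2

0.267


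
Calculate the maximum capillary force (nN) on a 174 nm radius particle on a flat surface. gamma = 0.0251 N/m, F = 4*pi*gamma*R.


Convert radius: R = 174 nm = 1.74e-07 m
F = 4 * pi * gamma * R
F = 4 * pi * 0.0251 * 1.74e-07
F = 5.48824e-08 N = 54.8824 nN

54.8824


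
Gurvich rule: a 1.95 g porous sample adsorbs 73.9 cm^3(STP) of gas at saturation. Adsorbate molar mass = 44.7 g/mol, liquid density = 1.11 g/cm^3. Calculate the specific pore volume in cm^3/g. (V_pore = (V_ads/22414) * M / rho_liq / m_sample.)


Moles adsorbed n = V_ads / 22414 = 73.9 / 22414 = 3.297046e-03 mol
Liquid volume V_liq = n * M / rho_liq = 3.297046e-03 * 44.7 / 1.11 = 0.13277 cm^3
Specific pore volume V_pore = V_liq / m_sample = 0.13277 / 1.95
V_pore = 0.0681 cm^3/g

0.0681


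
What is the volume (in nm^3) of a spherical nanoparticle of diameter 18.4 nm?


Radius r = 18.4/2 = 9.2 nm
Volume V = (4/3) * pi * r^3
V = (4/3) * pi * (9.2)^3
V = 3261.76 nm^3

3261.76


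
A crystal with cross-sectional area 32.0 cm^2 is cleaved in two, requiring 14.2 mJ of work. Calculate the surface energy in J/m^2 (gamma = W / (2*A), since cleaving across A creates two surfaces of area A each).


Convert: A = 32.0 cm^2 = 0.0032 m^2, W = 14.2 mJ = 0.0142 J
Cleaving exposes two faces of area A, so total new surface = 2*A and gamma = W / (2*A)
gamma = 0.0142 / (2 * 0.0032)
gamma = 2.219 J/m^2

2.219


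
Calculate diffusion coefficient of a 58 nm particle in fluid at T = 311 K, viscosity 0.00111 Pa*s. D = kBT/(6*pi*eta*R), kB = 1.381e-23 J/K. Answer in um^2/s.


Radius R = 58/2 = 29 nm = 2.9e-08 m
D = kB*T / (6*pi*eta*R)
D = 1.381e-23 * 311 / (6 * pi * 0.00111 * 2.9e-08)
D = 7.07835e-12 m^2/s = 7.078 um^2/s

7.078


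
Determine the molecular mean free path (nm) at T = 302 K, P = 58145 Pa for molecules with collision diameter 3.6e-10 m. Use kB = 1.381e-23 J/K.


Mean free path: lambda = kB*T / (sqrt(2) * pi * d^2 * P)
lambda = 1.381e-23 * 302 / (sqrt(2) * pi * (3.6e-10)^2 * 58145)
lambda = 1.24571e-07 m
lambda = 124.57 nm

124.57


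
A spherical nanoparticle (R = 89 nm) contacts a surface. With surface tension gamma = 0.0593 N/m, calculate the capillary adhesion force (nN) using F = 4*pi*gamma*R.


Convert radius: R = 89 nm = 8.9e-08 m
F = 4 * pi * gamma * R
F = 4 * pi * 0.0593 * 8.9e-08
F = 6.63215e-08 N = 66.3215 nN

66.3215


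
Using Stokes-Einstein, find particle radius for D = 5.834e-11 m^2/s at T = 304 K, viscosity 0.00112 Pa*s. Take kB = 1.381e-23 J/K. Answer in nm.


Stokes-Einstein: R = kB*T / (6*pi*eta*D)
R = 1.381e-23 * 304 / (6 * pi * 0.00112 * 5.834e-11)
R = 3.40864e-09 m = 3.41 nm

3.41


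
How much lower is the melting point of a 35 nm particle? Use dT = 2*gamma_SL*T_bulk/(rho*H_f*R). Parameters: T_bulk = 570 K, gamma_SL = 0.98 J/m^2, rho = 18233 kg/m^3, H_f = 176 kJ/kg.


Radius R = 35/2 = 17.5 nm = 1.75e-08 m
Convert H_f = 176 kJ/kg = 176000 J/kg
dT = 2 * gamma_SL * T_bulk / (rho * H_f * R)
dT = 2 * 0.98 * 570 / (18233 * 176000 * 1.75e-08)
dT = 19.9 K

19.9


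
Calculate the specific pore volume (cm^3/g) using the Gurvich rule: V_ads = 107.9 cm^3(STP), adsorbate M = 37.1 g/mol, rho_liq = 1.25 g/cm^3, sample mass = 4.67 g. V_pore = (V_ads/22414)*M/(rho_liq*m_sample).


Moles adsorbed n = V_ads / 22414 = 107.9 / 22414 = 4.813956e-03 mol
Liquid volume V_liq = n * M / rho_liq = 4.813956e-03 * 37.1 / 1.25 = 0.14288 cm^3
Specific pore volume V_pore = V_liq / m_sample = 0.14288 / 4.67
V_pore = 0.0306 cm^3/g

0.0306


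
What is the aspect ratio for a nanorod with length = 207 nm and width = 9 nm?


Aspect ratio AR = length / diameter
AR = 207 / 9
AR = 23.0

23.0


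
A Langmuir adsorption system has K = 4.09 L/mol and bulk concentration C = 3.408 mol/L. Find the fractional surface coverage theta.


Langmuir isotherm: theta = K*C / (1 + K*C)
K*C = 4.09 * 3.408 = 13.93872
theta = 13.93872 / (1 + 13.93872) = 13.93872 / 14.93872
theta = 0.9331

0.9331


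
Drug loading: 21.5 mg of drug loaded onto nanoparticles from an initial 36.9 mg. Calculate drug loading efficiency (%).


Drug loading efficiency = (drug loaded / drug initial) * 100
DLE = 21.5 / 36.9 * 100
DLE = 0.5827 * 100
DLE = 58.27%

58.27


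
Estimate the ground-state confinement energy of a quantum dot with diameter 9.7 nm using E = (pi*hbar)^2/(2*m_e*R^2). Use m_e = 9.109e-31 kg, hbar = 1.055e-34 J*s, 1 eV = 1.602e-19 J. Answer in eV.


Radius R = 9.7/2 = 4.85 nm = 4.85e-09 m
E = (pi * 1.055e-34)^2 / (2 * 9.109e-31 * (4.85e-09)^2)
E(J) = 2.56342e-21
E = E(J) / 1.602e-19 = 0.016 eV

0.016


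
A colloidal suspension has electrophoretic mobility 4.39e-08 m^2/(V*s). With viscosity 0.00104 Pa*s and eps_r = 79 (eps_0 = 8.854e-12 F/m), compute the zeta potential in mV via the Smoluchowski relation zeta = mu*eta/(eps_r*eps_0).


Smoluchowski equation: zeta = mu * eta / (eps_r * eps_0)
zeta = 4.39e-08 * 0.00104 / (79 * 8.854e-12)
zeta = 0.065273 V = 65.27 mV

65.27


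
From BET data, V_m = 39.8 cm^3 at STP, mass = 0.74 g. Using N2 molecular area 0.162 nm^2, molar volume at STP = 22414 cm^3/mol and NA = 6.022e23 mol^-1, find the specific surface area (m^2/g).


Number of moles in monolayer = V_m / 22414 = 39.8 / 22414 = 0.00177568
Number of molecules = moles * NA = 0.00177568 * 6.022e23
SA = molecules * sigma / mass
SA = (39.8 / 22414) * 6.022e23 * 0.162e-18 / 0.74
SA = 234.1 m^2/g

234.1


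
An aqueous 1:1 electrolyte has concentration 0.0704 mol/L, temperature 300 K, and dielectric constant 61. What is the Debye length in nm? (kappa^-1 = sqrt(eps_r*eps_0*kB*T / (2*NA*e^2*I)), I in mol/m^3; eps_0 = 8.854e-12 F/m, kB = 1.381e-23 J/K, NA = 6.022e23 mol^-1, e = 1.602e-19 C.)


Ionic strength I = 0.0704 * 1^2 * 1000 = 70.4 mol/m^3
kappa^-1 = sqrt(61 * 8.854e-12 * 1.381e-23 * 300 / (2 * 6.022e23 * (1.602e-19)^2 * 70.4))
kappa^-1 = 1.014 nm

1.014


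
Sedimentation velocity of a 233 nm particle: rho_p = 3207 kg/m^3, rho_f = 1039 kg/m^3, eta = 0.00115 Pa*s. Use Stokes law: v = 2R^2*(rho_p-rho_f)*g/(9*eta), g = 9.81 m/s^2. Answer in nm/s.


Radius R = 233/2 nm = 1.165e-07 m
Density difference = 3207 - 1039 = 2168 kg/m^3
v = 2 * R^2 * (rho_p - rho_f) * g / (9 * eta)
v = 2 * (1.165e-07)^2 * 2168 * 9.81 / (9 * 0.00115)
v = 5.57789e-08 m/s = 55.7789 nm/s

55.7789


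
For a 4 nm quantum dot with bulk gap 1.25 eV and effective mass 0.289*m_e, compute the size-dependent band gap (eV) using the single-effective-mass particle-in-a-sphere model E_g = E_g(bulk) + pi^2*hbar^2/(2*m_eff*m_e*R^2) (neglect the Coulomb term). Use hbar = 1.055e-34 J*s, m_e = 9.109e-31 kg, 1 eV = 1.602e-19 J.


Radius R = 4/2 nm = 2e-09 m
Confinement energy dE = pi^2 * hbar^2 / (2 * m_eff * m_e * R^2)
dE = pi^2 * (1.055e-34)^2 / (2 * 0.289 * 9.109e-31 * (2e-09)^2) J, divided by 1.602e-19 J/eV
dE = 0.3256 eV
Total band gap = E_g(bulk) + dE = 1.25 + 0.3256 = 1.5756 eV

1.5756


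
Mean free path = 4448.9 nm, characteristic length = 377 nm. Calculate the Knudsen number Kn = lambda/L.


Knudsen number Kn = lambda / L
Kn = 4448.9 / 377
Kn = 11.8008

11.8008


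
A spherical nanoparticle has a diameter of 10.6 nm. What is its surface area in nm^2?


Radius r = 10.6/2 = 5.3 nm
Surface area SA = 4 * pi * r^2
SA = 4 * pi * (5.3)^2
SA = 352.99 nm^2

352.99


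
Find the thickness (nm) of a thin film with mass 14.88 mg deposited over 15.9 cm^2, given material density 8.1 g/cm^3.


Convert: m = 14.88 mg = 1.4880e-05 kg, A = 15.9 cm^2 = 1.5900e-03 m^2, rho = 8.1 g/cm^3 = 8100 kg/m^3
t = m / (A * rho)
t = 1.4880e-05 / (1.5900e-03 * 8100)
t = 1.1554e-06 m = 1155.4 nm

1155.4


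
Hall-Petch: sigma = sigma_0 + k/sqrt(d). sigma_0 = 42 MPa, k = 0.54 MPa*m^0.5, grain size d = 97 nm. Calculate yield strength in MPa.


d = 97 nm = 9.7e-08 m
sqrt(d) = 0.0003114482
Hall-Petch contribution = k / sqrt(d) = 0.54 / 0.0003114482 = 1733.8 MPa
sigma = sigma_0 + k/sqrt(d) = 42 + 1733.8 = 1775.8 MPa

1775.8


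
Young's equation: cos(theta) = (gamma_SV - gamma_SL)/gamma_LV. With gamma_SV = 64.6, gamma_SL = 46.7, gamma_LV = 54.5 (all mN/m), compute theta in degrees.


cos(theta) = (gamma_SV - gamma_SL) / gamma_LV
cos(theta) = (64.6 - 46.7) / 54.5
cos(theta) = 0.32844
theta = arccos(0.32844) = 70.83 degrees

70.83


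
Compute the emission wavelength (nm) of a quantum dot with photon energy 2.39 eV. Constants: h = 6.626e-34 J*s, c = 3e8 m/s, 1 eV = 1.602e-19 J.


Convert energy: E = 2.39 eV = 2.39 * 1.602e-19 = 3.82878e-19 J
lambda = h*c / E = 6.626e-34 * 3e8 / 3.82878e-19
lambda = 5.19173e-07 m = 519.2 nm

519.2


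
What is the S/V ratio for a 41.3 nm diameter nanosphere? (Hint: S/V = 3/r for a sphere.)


Radius r = 41.3/2 = 20.65 nm
S/V = 3 / r = 3 / 20.65
S/V = 0.1453 nm^-1

0.1453


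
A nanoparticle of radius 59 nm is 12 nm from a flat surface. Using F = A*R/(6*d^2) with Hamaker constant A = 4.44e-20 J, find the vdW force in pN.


Convert to SI: R = 59 nm = 5.9e-08 m, d = 12 nm = 1.2e-08 m
F = A * R / (6 * d^2)
F = 4.44e-20 * 5.9e-08 / (6 * (1.2e-08)^2)
F = 3.03194e-12 N = 3.032 pN

3.032


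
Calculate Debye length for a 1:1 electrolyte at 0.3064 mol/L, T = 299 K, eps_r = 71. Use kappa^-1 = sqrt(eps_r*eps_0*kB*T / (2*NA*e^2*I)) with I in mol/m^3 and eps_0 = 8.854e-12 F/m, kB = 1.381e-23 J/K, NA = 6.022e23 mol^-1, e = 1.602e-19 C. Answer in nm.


Ionic strength I = 0.3064 * 1^2 * 1000 = 306.4 mol/m^3
kappa^-1 = sqrt(71 * 8.854e-12 * 1.381e-23 * 299 / (2 * 6.022e23 * (1.602e-19)^2 * 306.4))
kappa^-1 = 0.524 nm

0.524


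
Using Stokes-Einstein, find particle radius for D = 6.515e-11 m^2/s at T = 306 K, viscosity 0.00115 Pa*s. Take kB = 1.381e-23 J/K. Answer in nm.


Stokes-Einstein: R = kB*T / (6*pi*eta*D)
R = 1.381e-23 * 306 / (6 * pi * 0.00115 * 6.515e-11)
R = 2.99228e-09 m = 2.99 nm

2.99


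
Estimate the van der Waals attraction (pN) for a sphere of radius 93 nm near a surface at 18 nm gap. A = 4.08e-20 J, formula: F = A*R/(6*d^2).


Convert to SI: R = 93 nm = 9.3e-08 m, d = 18 nm = 1.8e-08 m
F = A * R / (6 * d^2)
F = 4.08e-20 * 9.3e-08 / (6 * (1.8e-08)^2)
F = 1.95185e-12 N = 1.952 pN

1.952


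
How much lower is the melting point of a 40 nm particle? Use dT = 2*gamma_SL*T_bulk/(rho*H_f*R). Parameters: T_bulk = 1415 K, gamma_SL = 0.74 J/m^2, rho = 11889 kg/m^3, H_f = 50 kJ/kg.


Radius R = 40/2 = 20 nm = 2e-08 m
Convert H_f = 50 kJ/kg = 50000 J/kg
dT = 2 * gamma_SL * T_bulk / (rho * H_f * R)
dT = 2 * 0.74 * 1415 / (11889 * 50000 * 2e-08)
dT = 176.1 K

176.1


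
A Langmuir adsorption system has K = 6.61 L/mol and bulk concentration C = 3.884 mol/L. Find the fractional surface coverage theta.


Langmuir isotherm: theta = K*C / (1 + K*C)
K*C = 6.61 * 3.884 = 25.67324
theta = 25.67324 / (1 + 25.67324) = 25.67324 / 26.67324
theta = 0.9625

0.9625


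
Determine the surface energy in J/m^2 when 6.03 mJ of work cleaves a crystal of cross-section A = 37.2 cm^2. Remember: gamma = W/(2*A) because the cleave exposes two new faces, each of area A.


Convert: A = 37.2 cm^2 = 0.00372 m^2, W = 6.03 mJ = 0.00603 J
Cleaving exposes two faces of area A, so total new surface = 2*A and gamma = W / (2*A)
gamma = 0.00603 / (2 * 0.00372)
gamma = 0.81 J/m^2

0.81


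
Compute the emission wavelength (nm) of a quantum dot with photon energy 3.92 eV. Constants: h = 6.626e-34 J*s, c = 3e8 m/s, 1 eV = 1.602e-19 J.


Convert energy: E = 3.92 eV = 3.92 * 1.602e-19 = 6.27984e-19 J
lambda = h*c / E = 6.626e-34 * 3e8 / 6.27984e-19
lambda = 3.16537e-07 m = 316.5 nm

316.5


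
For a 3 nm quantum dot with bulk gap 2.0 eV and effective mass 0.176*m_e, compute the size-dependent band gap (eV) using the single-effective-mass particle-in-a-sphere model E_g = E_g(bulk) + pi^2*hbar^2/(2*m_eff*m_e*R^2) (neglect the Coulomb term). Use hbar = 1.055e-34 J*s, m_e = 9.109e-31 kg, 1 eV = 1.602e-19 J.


Radius R = 3/2 nm = 1.5e-09 m
Confinement energy dE = pi^2 * hbar^2 / (2 * m_eff * m_e * R^2)
dE = pi^2 * (1.055e-34)^2 / (2 * 0.176 * 9.109e-31 * (1.5e-09)^2) J, divided by 1.602e-19 J/eV
dE = 0.9505 eV
Total band gap = E_g(bulk) + dE = 2.0 + 0.9505 = 2.9505 eV

2.9505


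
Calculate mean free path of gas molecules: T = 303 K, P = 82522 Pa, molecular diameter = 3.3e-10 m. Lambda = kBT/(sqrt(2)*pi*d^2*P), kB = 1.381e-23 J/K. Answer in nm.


Mean free path: lambda = kB*T / (sqrt(2) * pi * d^2 * P)
lambda = 1.381e-23 * 303 / (sqrt(2) * pi * (3.3e-10)^2 * 82522)
lambda = 1.04803e-07 m
lambda = 104.8 nm

104.8


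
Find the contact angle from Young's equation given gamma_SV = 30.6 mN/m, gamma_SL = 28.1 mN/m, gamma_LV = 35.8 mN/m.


cos(theta) = (gamma_SV - gamma_SL) / gamma_LV
cos(theta) = (30.6 - 28.1) / 35.8
cos(theta) = 0.069832
theta = arccos(0.069832) = 86.0 degrees

86.0


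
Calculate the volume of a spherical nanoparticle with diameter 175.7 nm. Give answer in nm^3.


Radius r = 175.7/2 = 87.85 nm
Volume V = (4/3) * pi * r^3
V = (4/3) * pi * (87.85)^3
V = 2839971.01 nm^3

2839971.01


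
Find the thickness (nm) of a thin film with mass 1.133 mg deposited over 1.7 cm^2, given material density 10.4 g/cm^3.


Convert: m = 1.133 mg = 1.1330e-06 kg, A = 1.7 cm^2 = 1.7000e-04 m^2, rho = 10.4 g/cm^3 = 10400 kg/m^3
t = m / (A * rho)
t = 1.1330e-06 / (1.7000e-04 * 10400)
t = 6.4084e-07 m = 640.8 nm

640.8


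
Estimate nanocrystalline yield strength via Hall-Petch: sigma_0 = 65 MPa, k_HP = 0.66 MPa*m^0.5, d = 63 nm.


d = 63 nm = 6.3e-08 m
sqrt(d) = 0.000250998
Hall-Petch contribution = k / sqrt(d) = 0.66 / 0.000250998 = 2629.5 MPa
sigma = sigma_0 + k/sqrt(d) = 65 + 2629.5 = 2694.5 MPa

2694.5


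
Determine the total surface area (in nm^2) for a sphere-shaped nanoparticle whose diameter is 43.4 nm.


Radius r = 43.4/2 = 21.7 nm
Surface area SA = 4 * pi * r^2
SA = 4 * pi * (21.7)^2
SA = 5917.38 nm^2

5917.38


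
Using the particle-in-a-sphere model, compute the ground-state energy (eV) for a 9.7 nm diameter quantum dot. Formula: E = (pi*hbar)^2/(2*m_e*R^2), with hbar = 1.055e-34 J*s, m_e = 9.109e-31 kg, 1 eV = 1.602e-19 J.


Radius R = 9.7/2 = 4.85 nm = 4.85e-09 m
E = (pi * 1.055e-34)^2 / (2 * 9.109e-31 * (4.85e-09)^2)
E(J) = 2.56342e-21
E = E(J) / 1.602e-19 = 0.016 eV

0.016


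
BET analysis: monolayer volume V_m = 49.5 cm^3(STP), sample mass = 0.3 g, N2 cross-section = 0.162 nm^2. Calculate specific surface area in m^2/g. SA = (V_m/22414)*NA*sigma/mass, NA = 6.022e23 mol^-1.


Number of moles in monolayer = V_m / 22414 = 49.5 / 22414 = 0.00220844
Number of molecules = moles * NA = 0.00220844 * 6.022e23
SA = molecules * sigma / mass
SA = (49.5 / 22414) * 6.022e23 * 0.162e-18 / 0.3
SA = 718.2 m^2/g

718.2


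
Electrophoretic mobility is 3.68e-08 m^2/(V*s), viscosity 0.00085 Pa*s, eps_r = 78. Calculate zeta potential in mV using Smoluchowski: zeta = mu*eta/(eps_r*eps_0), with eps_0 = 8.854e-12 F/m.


Smoluchowski equation: zeta = mu * eta / (eps_r * eps_0)
zeta = 3.68e-08 * 0.00085 / (78 * 8.854e-12)
zeta = 0.045293 V = 45.29 mV

45.29


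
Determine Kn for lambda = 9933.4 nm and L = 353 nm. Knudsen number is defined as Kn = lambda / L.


Knudsen number Kn = lambda / L
Kn = 9933.4 / 353
Kn = 28.1399

28.1399


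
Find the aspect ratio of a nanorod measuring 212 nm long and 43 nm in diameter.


Aspect ratio AR = length / diameter
AR = 212 / 43
AR = 4.93

4.93


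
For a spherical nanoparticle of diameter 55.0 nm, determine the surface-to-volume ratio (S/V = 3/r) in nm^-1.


Radius r = 55.0/2 = 27.5 nm
S/V = 3 / r = 3 / 27.5
S/V = 0.1091 nm^-1

0.1091


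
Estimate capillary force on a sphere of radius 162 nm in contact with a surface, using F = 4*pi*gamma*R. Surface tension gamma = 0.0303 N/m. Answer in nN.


Convert radius: R = 162 nm = 1.62e-07 m
F = 4 * pi * gamma * R
F = 4 * pi * 0.0303 * 1.62e-07
F = 6.16833e-08 N = 61.6833 nN

61.6833


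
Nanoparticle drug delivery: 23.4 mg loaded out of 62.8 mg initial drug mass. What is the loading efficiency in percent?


Drug loading efficiency = (drug loaded / drug initial) * 100
DLE = 23.4 / 62.8 * 100
DLE = 0.3726 * 100
DLE = 37.26%

37.26


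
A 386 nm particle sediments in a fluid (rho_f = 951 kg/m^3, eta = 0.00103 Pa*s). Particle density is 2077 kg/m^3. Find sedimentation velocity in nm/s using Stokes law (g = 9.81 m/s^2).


Radius R = 386/2 nm = 1.93e-07 m
Density difference = 2077 - 951 = 1126 kg/m^3
v = 2 * R^2 * (rho_p - rho_f) * g / (9 * eta)
v = 2 * (1.93e-07)^2 * 1126 * 9.81 / (9 * 0.00103)
v = 8.87712e-08 m/s = 88.7712 nm/s

88.7712


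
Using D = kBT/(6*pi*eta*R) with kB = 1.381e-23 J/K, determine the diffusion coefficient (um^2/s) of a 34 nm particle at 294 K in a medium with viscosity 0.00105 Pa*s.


Radius R = 34/2 = 17 nm = 1.7e-08 m
D = kB*T / (6*pi*eta*R)
D = 1.381e-23 * 294 / (6 * pi * 0.00105 * 1.7e-08)
D = 1.20671e-11 m^2/s = 12.067 um^2/s

12.067


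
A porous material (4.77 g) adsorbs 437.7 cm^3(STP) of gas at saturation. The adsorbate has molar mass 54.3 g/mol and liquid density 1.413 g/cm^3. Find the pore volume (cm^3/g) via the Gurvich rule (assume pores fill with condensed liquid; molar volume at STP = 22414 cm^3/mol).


Moles adsorbed n = V_ads / 22414 = 437.7 / 22414 = 1.952797e-02 mol
Liquid volume V_liq = n * M / rho_liq = 1.952797e-02 * 54.3 / 1.413 = 0.75044 cm^3
Specific pore volume V_pore = V_liq / m_sample = 0.75044 / 4.77
V_pore = 0.1573 cm^3/g

0.1573


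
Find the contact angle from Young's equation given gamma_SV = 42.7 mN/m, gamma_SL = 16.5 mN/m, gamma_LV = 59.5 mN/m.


cos(theta) = (gamma_SV - gamma_SL) / gamma_LV
cos(theta) = (42.7 - 16.5) / 59.5
cos(theta) = 0.440336
theta = arccos(0.440336) = 63.87 degrees

63.87


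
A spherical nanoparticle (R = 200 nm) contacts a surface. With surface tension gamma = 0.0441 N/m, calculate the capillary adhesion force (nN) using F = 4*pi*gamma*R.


Convert radius: R = 200 nm = 2e-07 m
F = 4 * pi * gamma * R
F = 4 * pi * 0.0441 * 2e-07
F = 1.10835e-07 N = 110.8354 nN

110.8354


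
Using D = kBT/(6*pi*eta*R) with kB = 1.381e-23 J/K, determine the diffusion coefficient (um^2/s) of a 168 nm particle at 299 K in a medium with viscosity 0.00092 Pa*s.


Radius R = 168/2 = 84 nm = 8.4e-08 m
D = kB*T / (6*pi*eta*R)
D = 1.381e-23 * 299 / (6 * pi * 0.00092 * 8.4e-08)
D = 2.83463e-12 m^2/s = 2.835 um^2/s

2.835


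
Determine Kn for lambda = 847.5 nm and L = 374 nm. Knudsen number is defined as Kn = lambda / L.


Knudsen number Kn = lambda / L
Kn = 847.5 / 374
Kn = 2.266

2.266


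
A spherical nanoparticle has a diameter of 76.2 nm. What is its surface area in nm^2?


Radius r = 76.2/2 = 38.1 nm
Surface area SA = 4 * pi * r^2
SA = 4 * pi * (38.1)^2
SA = 18241.47 nm^2

18241.47


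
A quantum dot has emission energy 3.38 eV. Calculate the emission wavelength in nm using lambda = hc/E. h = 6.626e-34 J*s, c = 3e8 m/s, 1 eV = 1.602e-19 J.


Convert energy: E = 3.38 eV = 3.38 * 1.602e-19 = 5.41476e-19 J
lambda = h*c / E = 6.626e-34 * 3e8 / 5.41476e-19
lambda = 3.67108e-07 m = 367.1 nm

367.1


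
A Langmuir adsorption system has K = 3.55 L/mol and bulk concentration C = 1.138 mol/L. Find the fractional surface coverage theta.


Langmuir isotherm: theta = K*C / (1 + K*C)
K*C = 3.55 * 1.138 = 4.0399
theta = 4.0399 / (1 + 4.0399) = 4.0399 / 5.0399
theta = 0.8016

0.8016


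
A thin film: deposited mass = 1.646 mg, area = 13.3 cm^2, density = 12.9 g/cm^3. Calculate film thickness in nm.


Convert: m = 1.646 mg = 1.6460e-06 kg, A = 13.3 cm^2 = 1.3300e-03 m^2, rho = 12.9 g/cm^3 = 12900 kg/m^3
t = m / (A * rho)
t = 1.6460e-06 / (1.3300e-03 * 12900)
t = 9.5938e-08 m = 95.9 nm

95.9


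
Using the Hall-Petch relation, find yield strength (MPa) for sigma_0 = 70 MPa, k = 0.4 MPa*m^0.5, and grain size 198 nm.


d = 198 nm = 1.98e-07 m
sqrt(d) = 0.0004449719
Hall-Petch contribution = k / sqrt(d) = 0.4 / 0.0004449719 = 898.9 MPa
sigma = sigma_0 + k/sqrt(d) = 70 + 898.9 = 968.9 MPa

968.9


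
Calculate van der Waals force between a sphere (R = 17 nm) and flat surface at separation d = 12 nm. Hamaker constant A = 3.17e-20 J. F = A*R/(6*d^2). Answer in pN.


Convert to SI: R = 17 nm = 1.7e-08 m, d = 12 nm = 1.2e-08 m
F = A * R / (6 * d^2)
F = 3.17e-20 * 1.7e-08 / (6 * (1.2e-08)^2)
F = 6.23727e-13 N = 0.624 pN

0.624


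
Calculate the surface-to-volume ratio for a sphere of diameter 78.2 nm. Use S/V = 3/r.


Radius r = 78.2/2 = 39.1 nm
S/V = 3 / r = 3 / 39.1
S/V = 0.0767 nm^-1

0.0767


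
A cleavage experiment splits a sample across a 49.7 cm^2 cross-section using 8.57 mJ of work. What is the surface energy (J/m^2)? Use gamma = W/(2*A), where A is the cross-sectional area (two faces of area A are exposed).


Convert: A = 49.7 cm^2 = 0.00497 m^2, W = 8.57 mJ = 0.00857 J
Cleaving exposes two faces of area A, so total new surface = 2*A and gamma = W / (2*A)
gamma = 0.00857 / (2 * 0.00497)
gamma = 0.862 J/m^2

0.862


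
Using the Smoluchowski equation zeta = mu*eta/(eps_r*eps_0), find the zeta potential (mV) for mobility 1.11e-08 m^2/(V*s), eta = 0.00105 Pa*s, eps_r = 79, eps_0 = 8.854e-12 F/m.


Smoluchowski equation: zeta = mu * eta / (eps_r * eps_0)
zeta = 1.11e-08 * 0.00105 / (79 * 8.854e-12)
zeta = 0.016663 V = 16.66 mV

16.66


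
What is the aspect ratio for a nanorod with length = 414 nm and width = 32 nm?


Aspect ratio AR = length / diameter
AR = 414 / 32
AR = 12.94

12.94


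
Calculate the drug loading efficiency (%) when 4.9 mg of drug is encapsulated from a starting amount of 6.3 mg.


Drug loading efficiency = (drug loaded / drug initial) * 100
DLE = 4.9 / 6.3 * 100
DLE = 0.7778 * 100
DLE = 77.78%

77.78


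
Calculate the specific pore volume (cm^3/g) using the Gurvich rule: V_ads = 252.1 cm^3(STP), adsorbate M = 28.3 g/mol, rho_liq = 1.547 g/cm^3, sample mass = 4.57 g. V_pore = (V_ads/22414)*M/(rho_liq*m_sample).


Moles adsorbed n = V_ads / 22414 = 252.1 / 22414 = 1.124743e-02 mol
Liquid volume V_liq = n * M / rho_liq = 1.124743e-02 * 28.3 / 1.547 = 0.20575 cm^3
Specific pore volume V_pore = V_liq / m_sample = 0.20575 / 4.57
V_pore = 0.045 cm^3/g

0.045


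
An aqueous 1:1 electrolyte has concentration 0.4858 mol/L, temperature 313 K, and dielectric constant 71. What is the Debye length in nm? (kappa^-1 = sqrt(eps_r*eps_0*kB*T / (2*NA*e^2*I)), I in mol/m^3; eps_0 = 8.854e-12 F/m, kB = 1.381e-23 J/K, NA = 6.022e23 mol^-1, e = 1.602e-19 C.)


Ionic strength I = 0.4858 * 1^2 * 1000 = 485.8 mol/m^3
kappa^-1 = sqrt(71 * 8.854e-12 * 1.381e-23 * 313 / (2 * 6.022e23 * (1.602e-19)^2 * 485.8))
kappa^-1 = 0.425 nm

0.425


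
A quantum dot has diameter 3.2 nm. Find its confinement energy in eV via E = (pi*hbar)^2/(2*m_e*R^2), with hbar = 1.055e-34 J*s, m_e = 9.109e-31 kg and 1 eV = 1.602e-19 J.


Radius R = 3.2/2 = 1.6 nm = 1.6e-09 m
E = (pi * 1.055e-34)^2 / (2 * 9.109e-31 * (1.6e-09)^2)
E(J) = 2.3554e-20
E = E(J) / 1.602e-19 = 0.147 eV

0.147


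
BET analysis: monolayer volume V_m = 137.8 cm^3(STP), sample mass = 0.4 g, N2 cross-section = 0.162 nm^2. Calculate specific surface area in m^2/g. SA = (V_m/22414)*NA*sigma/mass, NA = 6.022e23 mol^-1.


Number of moles in monolayer = V_m / 22414 = 137.8 / 22414 = 0.00614794
Number of molecules = moles * NA = 0.00614794 * 6.022e23
SA = molecules * sigma / mass
SA = (137.8 / 22414) * 6.022e23 * 0.162e-18 / 0.4
SA = 1499.4 m^2/g

1499.4


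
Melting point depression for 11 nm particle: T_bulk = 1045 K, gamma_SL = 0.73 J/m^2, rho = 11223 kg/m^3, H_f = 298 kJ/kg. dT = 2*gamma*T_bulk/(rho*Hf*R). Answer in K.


Radius R = 11/2 = 5.5 nm = 5.5e-09 m
Convert H_f = 298 kJ/kg = 298000 J/kg
dT = 2 * gamma_SL * T_bulk / (rho * H_f * R)
dT = 2 * 0.73 * 1045 / (11223 * 298000 * 5.5e-09)
dT = 82.9 K

82.9


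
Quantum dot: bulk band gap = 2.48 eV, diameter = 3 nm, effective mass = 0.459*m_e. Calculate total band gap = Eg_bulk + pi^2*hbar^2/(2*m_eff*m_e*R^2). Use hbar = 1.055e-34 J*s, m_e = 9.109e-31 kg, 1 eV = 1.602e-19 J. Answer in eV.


Radius R = 3/2 nm = 1.5e-09 m
Confinement energy dE = pi^2 * hbar^2 / (2 * m_eff * m_e * R^2)
dE = pi^2 * (1.055e-34)^2 / (2 * 0.459 * 9.109e-31 * (1.5e-09)^2) J, divided by 1.602e-19 J/eV
dE = 0.3645 eV
Total band gap = E_g(bulk) + dE = 2.48 + 0.3645 = 2.8445 eV

2.8445


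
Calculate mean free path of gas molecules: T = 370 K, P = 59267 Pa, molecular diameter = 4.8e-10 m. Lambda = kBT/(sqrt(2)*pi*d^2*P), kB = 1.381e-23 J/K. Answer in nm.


Mean free path: lambda = kB*T / (sqrt(2) * pi * d^2 * P)
lambda = 1.381e-23 * 370 / (sqrt(2) * pi * (4.8e-10)^2 * 59267)
lambda = 8.42239e-08 m
lambda = 84.22 nm

84.22


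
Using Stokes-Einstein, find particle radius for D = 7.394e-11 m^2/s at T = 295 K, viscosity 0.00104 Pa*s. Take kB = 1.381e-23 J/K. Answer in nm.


Stokes-Einstein: R = kB*T / (6*pi*eta*D)
R = 1.381e-23 * 295 / (6 * pi * 0.00104 * 7.394e-11)
R = 2.81062e-09 m = 2.81 nm

2.81


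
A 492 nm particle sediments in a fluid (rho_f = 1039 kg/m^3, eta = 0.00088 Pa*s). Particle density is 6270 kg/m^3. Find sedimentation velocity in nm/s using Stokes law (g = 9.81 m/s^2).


Radius R = 492/2 nm = 2.46e-07 m
Density difference = 6270 - 1039 = 5231 kg/m^3
v = 2 * R^2 * (rho_p - rho_f) * g / (9 * eta)
v = 2 * (2.46e-07)^2 * 5231 * 9.81 / (9 * 0.00088)
v = 7.84203e-07 m/s = 784.2035 nm/s

784.2035


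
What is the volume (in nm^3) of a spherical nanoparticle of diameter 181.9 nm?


Radius r = 181.9/2 = 90.95 nm
Volume V = (4/3) * pi * r^3
V = (4/3) * pi * (90.95)^3
V = 3151350.58 nm^3

3151350.58


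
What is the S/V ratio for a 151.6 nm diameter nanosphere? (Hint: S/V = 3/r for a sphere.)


Radius r = 151.6/2 = 75.8 nm
S/V = 3 / r = 3 / 75.8
S/V = 0.0396 nm^-1

0.0396


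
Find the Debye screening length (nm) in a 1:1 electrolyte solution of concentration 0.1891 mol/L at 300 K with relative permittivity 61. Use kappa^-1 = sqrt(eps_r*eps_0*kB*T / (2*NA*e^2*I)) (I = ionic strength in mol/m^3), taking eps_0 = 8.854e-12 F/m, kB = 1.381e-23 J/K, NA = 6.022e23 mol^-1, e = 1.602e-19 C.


Ionic strength I = 0.1891 * 1^2 * 1000 = 189.1 mol/m^3
kappa^-1 = sqrt(61 * 8.854e-12 * 1.381e-23 * 300 / (2 * 6.022e23 * (1.602e-19)^2 * 189.1))
kappa^-1 = 0.619 nm

0.619


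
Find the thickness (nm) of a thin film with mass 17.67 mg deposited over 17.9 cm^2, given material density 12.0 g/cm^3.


Convert: m = 17.67 mg = 1.7670e-05 kg, A = 17.9 cm^2 = 1.7900e-03 m^2, rho = 12.0 g/cm^3 = 12000 kg/m^3
t = m / (A * rho)
t = 1.7670e-05 / (1.7900e-03 * 12000)
t = 8.2263e-07 m = 822.6 nm

822.6


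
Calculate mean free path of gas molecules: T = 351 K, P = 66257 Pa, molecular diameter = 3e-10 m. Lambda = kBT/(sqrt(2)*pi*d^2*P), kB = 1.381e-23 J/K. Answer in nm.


Mean free path: lambda = kB*T / (sqrt(2) * pi * d^2 * P)
lambda = 1.381e-23 * 351 / (sqrt(2) * pi * (3e-10)^2 * 66257)
lambda = 1.82962e-07 m
lambda = 182.96 nm

182.96


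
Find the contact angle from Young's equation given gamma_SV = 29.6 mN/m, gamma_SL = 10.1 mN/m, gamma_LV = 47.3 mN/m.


cos(theta) = (gamma_SV - gamma_SL) / gamma_LV
cos(theta) = (29.6 - 10.1) / 47.3
cos(theta) = 0.412262
theta = arccos(0.412262) = 65.65 degrees

65.65


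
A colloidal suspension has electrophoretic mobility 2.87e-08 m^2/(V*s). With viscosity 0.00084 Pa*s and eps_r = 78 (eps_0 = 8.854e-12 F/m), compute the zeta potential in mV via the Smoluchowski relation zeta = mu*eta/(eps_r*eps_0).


Smoluchowski equation: zeta = mu * eta / (eps_r * eps_0)
zeta = 2.87e-08 * 0.00084 / (78 * 8.854e-12)
zeta = 0.034908 V = 34.91 mV

34.91


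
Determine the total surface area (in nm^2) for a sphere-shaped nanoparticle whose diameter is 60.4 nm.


Radius r = 60.4/2 = 30.2 nm
Surface area SA = 4 * pi * r^2
SA = 4 * pi * (30.2)^2
SA = 11461.03 nm^2

11461.03


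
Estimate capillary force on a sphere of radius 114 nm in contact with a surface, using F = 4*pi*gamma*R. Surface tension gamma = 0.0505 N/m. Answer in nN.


Convert radius: R = 114 nm = 1.14e-07 m
F = 4 * pi * gamma * R
F = 4 * pi * 0.0505 * 1.14e-07
F = 7.23446e-08 N = 72.3446 nN

72.3446


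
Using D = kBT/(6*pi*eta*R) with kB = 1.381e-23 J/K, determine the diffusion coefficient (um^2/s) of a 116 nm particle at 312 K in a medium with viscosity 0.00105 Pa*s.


Radius R = 116/2 = 58 nm = 5.8e-08 m
D = kB*T / (6*pi*eta*R)
D = 1.381e-23 * 312 / (6 * pi * 0.00105 * 5.8e-08)
D = 3.75344e-12 m^2/s = 3.753 um^2/s

3.753


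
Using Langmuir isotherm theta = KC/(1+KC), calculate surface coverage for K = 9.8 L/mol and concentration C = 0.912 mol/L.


Langmuir isotherm: theta = K*C / (1 + K*C)
K*C = 9.8 * 0.912 = 8.9376
theta = 8.9376 / (1 + 8.9376) = 8.9376 / 9.9376
theta = 0.8994

0.8994


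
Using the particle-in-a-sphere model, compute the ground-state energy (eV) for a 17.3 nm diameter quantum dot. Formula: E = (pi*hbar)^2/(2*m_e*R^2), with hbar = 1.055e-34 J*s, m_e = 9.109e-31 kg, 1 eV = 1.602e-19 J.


Radius R = 17.3/2 = 8.65 nm = 8.65e-09 m
E = (pi * 1.055e-34)^2 / (2 * 9.109e-31 * (8.65e-09)^2)
E(J) = 8.05883e-22
E = E(J) / 1.602e-19 = 0.005 eV

0.005


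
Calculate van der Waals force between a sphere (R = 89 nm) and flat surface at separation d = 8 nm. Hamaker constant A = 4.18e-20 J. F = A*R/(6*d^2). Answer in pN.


Convert to SI: R = 89 nm = 8.9e-08 m, d = 8 nm = 8e-09 m
F = A * R / (6 * d^2)
F = 4.18e-20 * 8.9e-08 / (6 * (8e-09)^2)
F = 9.68802e-12 N = 9.688 pN

9.688


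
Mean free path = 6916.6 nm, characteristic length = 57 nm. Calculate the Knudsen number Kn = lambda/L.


Knudsen number Kn = lambda / L
Kn = 6916.6 / 57
Kn = 121.3439

121.3439


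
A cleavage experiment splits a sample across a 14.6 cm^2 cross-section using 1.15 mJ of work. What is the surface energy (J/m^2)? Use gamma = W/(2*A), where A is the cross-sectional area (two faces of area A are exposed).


Convert: A = 14.6 cm^2 = 0.00146 m^2, W = 1.15 mJ = 0.00115 J
Cleaving exposes two faces of area A, so total new surface = 2*A and gamma = W / (2*A)
gamma = 0.00115 / (2 * 0.00146)
gamma = 0.394 J/m^2

0.394


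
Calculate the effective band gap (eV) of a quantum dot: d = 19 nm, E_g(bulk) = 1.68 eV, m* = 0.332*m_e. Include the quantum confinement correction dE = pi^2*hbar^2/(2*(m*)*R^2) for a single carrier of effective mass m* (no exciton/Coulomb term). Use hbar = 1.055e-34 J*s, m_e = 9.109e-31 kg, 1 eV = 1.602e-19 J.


Radius R = 19/2 nm = 9.5e-09 m
Confinement energy dE = pi^2 * hbar^2 / (2 * m_eff * m_e * R^2)
dE = pi^2 * (1.055e-34)^2 / (2 * 0.332 * 9.109e-31 * (9.5e-09)^2) J, divided by 1.602e-19 J/eV
dE = 0.0126 eV
Total band gap = E_g(bulk) + dE = 1.68 + 0.0126 = 1.6926 eV

1.6926


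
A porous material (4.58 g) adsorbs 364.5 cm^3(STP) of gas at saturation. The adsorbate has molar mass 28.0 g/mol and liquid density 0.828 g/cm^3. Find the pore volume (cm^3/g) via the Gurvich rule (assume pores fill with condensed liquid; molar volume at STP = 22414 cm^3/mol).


Moles adsorbed n = V_ads / 22414 = 364.5 / 22414 = 1.626216e-02 mol
Liquid volume V_liq = n * M / rho_liq = 1.626216e-02 * 28.0 / 0.828 = 0.54993 cm^3
Specific pore volume V_pore = V_liq / m_sample = 0.54993 / 4.58
V_pore = 0.1201 cm^3/g

0.1201


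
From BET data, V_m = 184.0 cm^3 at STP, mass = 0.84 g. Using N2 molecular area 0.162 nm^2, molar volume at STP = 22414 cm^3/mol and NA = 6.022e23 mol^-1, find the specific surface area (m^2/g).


Number of moles in monolayer = V_m / 22414 = 184.0 / 22414 = 0.00820915
Number of molecules = moles * NA = 0.00820915 * 6.022e23
SA = molecules * sigma / mass
SA = (184.0 / 22414) * 6.022e23 * 0.162e-18 / 0.84
SA = 953.4 m^2/g

953.4


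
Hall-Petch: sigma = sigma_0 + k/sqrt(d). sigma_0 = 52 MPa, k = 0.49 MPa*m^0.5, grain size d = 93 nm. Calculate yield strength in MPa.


d = 93 nm = 9.3e-08 m
sqrt(d) = 0.000304959
Hall-Petch contribution = k / sqrt(d) = 0.49 / 0.000304959 = 1606.8 MPa
sigma = sigma_0 + k/sqrt(d) = 52 + 1606.8 = 1658.8 MPa

1658.8
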